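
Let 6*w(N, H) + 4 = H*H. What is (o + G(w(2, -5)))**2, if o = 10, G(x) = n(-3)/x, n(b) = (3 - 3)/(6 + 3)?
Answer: 100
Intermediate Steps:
n(b) = 0 (n(b) = 0/9 = 0*(1/9) = 0)
w(N, H) = -2/3 + H**2/6 (w(N, H) = -2/3 + (H*H)/6 = -2/3 + H**2/6)
G(x) = 0 (G(x) = 0/x = 0)
(o + G(w(2, -5)))**2 = (10 + 0)**2 = 10**2 = 100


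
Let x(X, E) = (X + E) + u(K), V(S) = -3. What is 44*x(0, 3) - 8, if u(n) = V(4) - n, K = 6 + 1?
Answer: -316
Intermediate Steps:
K = 7
u(n) = -3 - n
x(X, E) = -10 + E + X (x(X, E) = (X + E) + (-3 - 1*7) = (E + X) + (-3 - 7) = (E + X) - 10 = -10 + E + X)
44*x(0, 3) - 8 = 44*(-10 + 3 + 0) - 8 = 44*(-7) - 8 = -308 - 8 = -316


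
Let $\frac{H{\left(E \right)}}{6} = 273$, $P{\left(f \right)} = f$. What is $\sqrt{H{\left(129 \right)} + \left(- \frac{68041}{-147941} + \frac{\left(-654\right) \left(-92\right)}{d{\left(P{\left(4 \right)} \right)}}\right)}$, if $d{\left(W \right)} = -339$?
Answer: $\frac{3 \sqrt{45366338095772467}}{16717333} \approx 38.223$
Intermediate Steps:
$H{\left(E \right)} = 1638$ ($H{\left(E \right)} = 6 \cdot 273 = 1638$)
$\sqrt{H{\left(129 \right)} + \left(- \frac{68041}{-147941} + \frac{\left(-654\right) \left(-92\right)}{d{\left(P{\left(4 \right)} \right)}}\right)} = \sqrt{1638 + \left(- \frac{68041}{-147941} + \frac{\left(-654\right) \left(-92\right)}{-339}\right)} = \sqrt{1638 + \left(\left(-68041\right) \left(- \frac{1}{147941}\right) + 60168 \left(- \frac{1}{339}\right)\right)} = \sqrt{1638 + \left(\frac{68041}{147941} - \frac{20056}{113}\right)} = \sqrt{1638 - \frac{2959416063}{16717333}} = \sqrt{\frac{24423575391}{16717333}} = \frac{3 \sqrt{45366338095772467}}{16717333}$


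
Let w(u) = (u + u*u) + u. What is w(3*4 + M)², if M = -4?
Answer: 6400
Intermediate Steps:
w(u) = u² + 2*u (w(u) = (u + u²) + u = u² + 2*u)
w(3*4 + M)² = ((3*4 - 4)*(2 + (3*4 - 4)))² = ((12 - 4)*(2 + (12 - 4)))² = (8*(2 + 8))² = (8*10)² = 80² = 6400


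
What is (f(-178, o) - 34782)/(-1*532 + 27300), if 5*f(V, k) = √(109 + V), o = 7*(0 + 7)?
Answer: -17391/13384 + I*√69/133840 ≈ -1.2994 + 6.2064e-5*I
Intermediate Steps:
o = 49 (o = 7*7 = 49)
f(V, k) = √(109 + V)/5
(f(-178, o) - 34782)/(-1*532 + 27300) = (√(109 - 178)/5 - 34782)/(-1*532 + 27300) = (√(-69)/5 - 34782)/(-532 + 27300) = ((I*√69)/5 - 34782)/26768 = (I*√69/5 - 34782)*(1/26768) = (-34782 + I*√69/5)*(1/26768) = -17391/13384 + I*√69/133840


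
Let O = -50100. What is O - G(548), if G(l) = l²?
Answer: -350404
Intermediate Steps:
O - G(548) = -50100 - 1*548² = -50100 - 1*300304 = -50100 - 300304 = -350404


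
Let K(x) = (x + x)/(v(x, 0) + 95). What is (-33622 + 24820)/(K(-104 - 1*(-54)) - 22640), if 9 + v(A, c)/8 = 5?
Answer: 277263/713210 ≈ 0.38875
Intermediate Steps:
v(A, c) = -32 (v(A, c) = -72 + 8*5 = -72 + 40 = -32)
K(x) = 2*x/63 (K(x) = (x + x)/(-32 + 95) = (2*x)/63 = (2*x)*(1/63) = 2*x/63)
(-33622 + 24820)/(K(-104 - 1*(-54)) - 22640) = (-33622 + 24820)/(2*(-104 - 1*(-54))/63 - 22640) = -8802/(2*(-104 + 54)/63 - 22640) = -8802/((2/63)*(-50) - 22640) = -8802/(-100/63 - 22640) = -8802/(-1426420/63) = -8802*(-63/1426420) = 277263/713210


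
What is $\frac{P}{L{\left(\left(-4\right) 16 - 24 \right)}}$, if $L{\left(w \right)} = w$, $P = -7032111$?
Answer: $\frac{7032111}{88} \approx 79910.0$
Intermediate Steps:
$\frac{P}{L{\left(\left(-4\right) 16 - 24 \right)}} = - \frac{7032111}{\left(-4\right) 16 - 24} = - \frac{7032111}{-64 - 24} = - \frac{7032111}{-88} = \left(-7032111\right) \left(- \frac{1}{88}\right) = \frac{7032111}{88}$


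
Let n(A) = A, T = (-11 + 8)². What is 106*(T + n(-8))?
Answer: 106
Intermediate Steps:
T = 9 (T = (-3)² = 9)
106*(T + n(-8)) = 106*(9 - 8) = 106*1 = 106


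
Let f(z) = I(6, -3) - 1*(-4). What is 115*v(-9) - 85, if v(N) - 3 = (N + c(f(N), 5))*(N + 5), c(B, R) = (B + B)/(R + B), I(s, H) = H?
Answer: 12740/3 ≈ 4246.7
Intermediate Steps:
f(z) = 1 (f(z) = -3 - 1*(-4) = -3 + 4 = 1)
c(B, R) = 2*B/(B + R) (c(B, R) = (2*B)/(B + R) = 2*B/(B + R))
v(N) = 3 + (5 + N)*(⅓ + N) (v(N) = 3 + (N + 2*1/(1 + 5))*(N + 5) = 3 + (N + 2*1/6)*(5 + N) = 3 + (N + 2*1*(⅙))*(5 + N) = 3 + (N + ⅓)*(5 + N) = 3 + (⅓ + N)*(5 + N) = 3 + (5 + N)*(⅓ + N))
115*v(-9) - 85 = 115*(14/3 + (-9)² + (16/3)*(-9)) - 85 = 115*(14/3 + 81 - 48) - 85 = 115*(113/3) - 85 = 12995/3 - 85 = 12740/3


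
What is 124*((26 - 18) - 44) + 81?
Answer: -4383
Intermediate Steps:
124*((26 - 18) - 44) + 81 = 124*(8 - 44) + 81 = 124*(-36) + 81 = -4464 + 81 = -4383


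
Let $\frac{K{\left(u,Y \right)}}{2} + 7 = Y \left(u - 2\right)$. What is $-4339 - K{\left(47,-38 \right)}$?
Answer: $-905$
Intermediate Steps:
$K{\left(u,Y \right)} = -14 + 2 Y \left(-2 + u\right)$ ($K{\left(u,Y \right)} = -14 + 2 Y \left(u - 2\right) = -14 + 2 Y \left(-2 + u\right)$)
$-4339 - K{\left(47,-38 \right)} = -4339 - \left(-14 - -152 + 2 \left(-38\right) 47\right) = -4339 - \left(-14 + 152 - 3572\right) = -4339 - -3434 = -4339 + 3434 = -905$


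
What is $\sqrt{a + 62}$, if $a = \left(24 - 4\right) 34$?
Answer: $\sqrt{742} \approx 27.24$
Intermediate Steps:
$a = 680$ ($a = 20 \cdot 34 = 680$)
$\sqrt{a + 62} = \sqrt{680 + 62} = \sqrt{742}$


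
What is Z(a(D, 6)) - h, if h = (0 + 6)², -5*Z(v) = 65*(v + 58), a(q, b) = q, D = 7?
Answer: -881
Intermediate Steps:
Z(v) = -754 - 13*v (Z(v) = -13*(v + 58) = -13*(58 + v) = -(3770 + 65*v)/5 = -754 - 13*v)
h = 36 (h = 6² = 36)
Z(a(D, 6)) - h = (-754 - 13*7) - 1*36 = (-754 - 91) - 36 = -845 - 36 = -881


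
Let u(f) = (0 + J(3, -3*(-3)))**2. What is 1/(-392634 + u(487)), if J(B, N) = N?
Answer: -1/392553 ≈ -2.5474e-6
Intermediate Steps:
u(f) = 81 (u(f) = (0 - 3*(-3))**2 = (0 + 9)**2 = 9**2 = 81)
1/(-392634 + u(487)) = 1/(-392634 + 81) = 1/(-392553) = -1/392553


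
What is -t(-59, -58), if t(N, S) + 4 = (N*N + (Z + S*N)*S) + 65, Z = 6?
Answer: 195282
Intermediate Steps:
t(N, S) = 61 + N² + S*(6 + N*S) (t(N, S) = -4 + ((N*N + (6 + S*N)*S) + 65) = -4 + ((N² + (6 + N*S)*S) + 65) = -4 + ((N² + S*(6 + N*S)) + 65) = -4 + (65 + N² + S*(6 + N*S)) = 61 + N² + S*(6 + N*S))
-t(-59, -58) = -(61 + (-59)² + 6*(-58) - 59*(-58)²) = -(61 + 3481 - 348 - 59*3364) = -(61 + 3481 - 348 - 198476) = -1*(-195282) = 195282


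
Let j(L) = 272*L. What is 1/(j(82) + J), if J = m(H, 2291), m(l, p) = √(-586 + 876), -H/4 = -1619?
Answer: 11152/248734063 - √290/497468126 ≈ 4.4801e-5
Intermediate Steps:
H = 6476 (H = -4*(-1619) = 6476)
m(l, p) = √290
J = √290 ≈ 17.029
1/(j(82) + J) = 1/(272*82 + √290) = 1/(22304 + √290)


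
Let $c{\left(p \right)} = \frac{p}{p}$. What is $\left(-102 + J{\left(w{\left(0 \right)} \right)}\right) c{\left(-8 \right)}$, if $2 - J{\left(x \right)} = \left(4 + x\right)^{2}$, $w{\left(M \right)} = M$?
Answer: $-116$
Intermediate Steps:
$J{\left(x \right)} = 2 - \left(4 + x\right)^{2}$
$c{\left(p \right)} = 1$
$\left(-102 + J{\left(w{\left(0 \right)} \right)}\right) c{\left(-8 \right)} = \left(-102 + \left(2 - \left(4 + 0\right)^{2}\right)\right) 1 = \left(-102 + \left(2 - 4^{2}\right)\right) 1 = \left(-102 + \left(2 - 16\right)\right) 1 = \left(-102 - 14\right) 1 = \left(-116\right) 1 = -116$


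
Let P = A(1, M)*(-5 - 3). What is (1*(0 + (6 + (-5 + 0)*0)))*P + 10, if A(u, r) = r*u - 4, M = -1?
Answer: 250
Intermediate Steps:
A(u, r) = -4 + r*u
P = 40 (P = (-4 - 1*1)*(-5 - 3) = (-4 - 1)*(-8) = -5*(-8) = 40)
(1*(0 + (6 + (-5 + 0)*0)))*P + 10 = (1*(0 + (6 + (-5 + 0)*0)))*40 + 10 = (1*(0 + (6 - 5*0)))*40 + 10 = (1*(0 + (6 + 0)))*40 + 10 = (1*(0 + 6))*40 + 10 = (1*6)*40 + 10 = 6*40 + 10 = 240 + 10 = 250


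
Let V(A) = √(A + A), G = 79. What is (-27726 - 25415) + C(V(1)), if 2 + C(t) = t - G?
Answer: -53222 + √2 ≈ -53221.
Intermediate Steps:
V(A) = √2*√A (V(A) = √(2*A) = √2*√A)
C(t) = -81 + t (C(t) = -2 + (t - 1*79) = -2 + (t - 79) = -2 + (-79 + t) = -81 + t)
(-27726 - 25415) + C(V(1)) = (-27726 - 25415) + (-81 + √2*√1) = -53141 + (-81 + √2*1) = -53141 + (-81 + √2) = -53222 + √2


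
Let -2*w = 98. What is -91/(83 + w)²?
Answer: -91/1156 ≈ -0.078720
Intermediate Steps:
w = -49 (w = -½*98 = -49)
-91/(83 + w)² = -91/(83 - 49)² = -91/(34²) = -91/1156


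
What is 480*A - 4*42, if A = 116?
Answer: 55512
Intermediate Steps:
480*A - 4*42 = 480*116 - 4*42 = 55680 - 168 = 55512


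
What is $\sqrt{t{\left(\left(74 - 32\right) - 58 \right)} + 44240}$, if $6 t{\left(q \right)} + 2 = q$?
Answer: $\sqrt{44237} \approx 210.33$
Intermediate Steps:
$t{\left(q \right)} = - \frac{1}{3} + \frac{q}{6}$
$\sqrt{t{\left(\left(74 - 32\right) - 58 \right)} + 44240} = \sqrt{\left(- \frac{1}{3} + \frac{\left(74 - 32\right) - 58}{6}\right) + 44240} = \sqrt{\left(- \frac{1}{3} + \frac{42 - 58}{6}\right) + 44240} = \sqrt{\left(- \frac{1}{3} + \frac{1}{6} \left(-16\right)\right) + 44240} = \sqrt{\left(- \frac{1}{3} - \frac{8}{3}\right) + 44240} = \sqrt{-3 + 44240} = \sqrt{44237}$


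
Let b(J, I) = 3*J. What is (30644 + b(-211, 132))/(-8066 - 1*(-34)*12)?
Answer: -30011/7658 ≈ -3.9189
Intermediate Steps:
(30644 + b(-211, 132))/(-8066 - 1*(-34)*12) = (30644 + 3*(-211))/(-8066 - 1*(-34)*12) = (30644 - 633)/(-8066 + 34*12) = 30011/(-8066 + 408) = 30011/(-7658) = 30011*(-1/7658) = -30011/7658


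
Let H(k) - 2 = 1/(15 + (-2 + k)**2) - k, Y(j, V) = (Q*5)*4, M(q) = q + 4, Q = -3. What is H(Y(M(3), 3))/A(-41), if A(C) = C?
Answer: -239259/158219 ≈ -1.5122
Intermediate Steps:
M(q) = 4 + q
Y(j, V) = -60 (Y(j, V) = -3*5*4 = -15*4 = -60)
H(k) = 2 + 1/(15 + (-2 + k)**2) - k (H(k) = 2 + (1/(15 + (-2 + k)**2) - k) = 2 + 1/(15 + (-2 + k)**2) - k)
H(Y(M(3), 3))/A(-41) = ((39 - 1*(-60)**3 - 27*(-60) + 6*(-60)**2)/(19 + (-60)**2 - 4*(-60)))/(-41) = ((39 - 1*(-216000) + 1620 + 6*3600)/(19 + 3600 + 240))*(-1/41) = ((39 + 216000 + 1620 + 21600)/3859)*(-1/41) = ((1/3859)*239259)*(-1/41) = (239259/3859)*(-1/41) = -239259/158219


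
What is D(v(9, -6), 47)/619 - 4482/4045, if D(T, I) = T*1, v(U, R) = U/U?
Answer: -2770313/2503855 ≈ -1.1064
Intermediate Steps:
v(U, R) = 1
D(T, I) = T
D(v(9, -6), 47)/619 - 4482/4045 = 1/619 - 4482/4045 = -2770313/2503855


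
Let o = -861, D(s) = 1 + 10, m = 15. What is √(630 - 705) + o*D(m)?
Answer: -9471 + 5*I*√3 ≈ -9471.0 + 8.6602*I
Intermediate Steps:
D(s) = 11
√(630 - 705) + o*D(m) = √(630 - 705) - 861*11 = √(-75) - 9471 = 5*I*√3 - 9471 = -9471 + 5*I*√3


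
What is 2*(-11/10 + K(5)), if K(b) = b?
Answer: 39/5 ≈ 7.8000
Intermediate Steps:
2*(-11/10 + K(5)) = 2*(-11/10 + 5) = 2*(39/10) = 39/5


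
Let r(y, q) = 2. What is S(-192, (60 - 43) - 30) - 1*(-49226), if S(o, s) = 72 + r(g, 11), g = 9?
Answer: 49300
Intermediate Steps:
S(o, s) = 74 (S(o, s) = 72 + 2 = 74)
S(-192, (60 - 43) - 30) - 1*(-49226) = 74 - 1*(-49226) = 74 + 49226 = 49300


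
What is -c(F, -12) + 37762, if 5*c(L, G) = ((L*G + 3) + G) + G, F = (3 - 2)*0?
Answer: 188831/5 ≈ 37766.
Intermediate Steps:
F = 0 (F = 1*0 = 0)
c(L, G) = ⅗ + 2*G/5 + G*L/5 (c(L, G) = (((L*G + 3) + G) + G)/5 = (((G*L + 3) + G) + G)/5 = (((3 + G*L) + G) + G)/5 = ((3 + G + G*L) + G)/5 = (3 + 2*G + G*L)/5 = ⅗ + 2*G/5 + G*L/5)
-c(F, -12) + 37762 = -(⅗ + (⅖)*(-12) + (⅕)*(-12)*0) + 37762 = -(⅗ - 24/5 + 0) + 37762 = -1*(-21/5) + 37762 = 21/5 + 37762 = 188831/5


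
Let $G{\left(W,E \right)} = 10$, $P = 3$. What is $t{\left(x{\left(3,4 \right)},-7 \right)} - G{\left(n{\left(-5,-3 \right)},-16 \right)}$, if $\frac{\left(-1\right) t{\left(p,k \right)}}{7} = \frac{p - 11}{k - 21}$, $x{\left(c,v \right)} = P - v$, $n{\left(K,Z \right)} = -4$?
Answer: $-13$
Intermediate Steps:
$x{\left(c,v \right)} = 3 - v$
$t{\left(p,k \right)} = - \frac{7 \left(-11 + p\right)}{-21 + k}$ ($t{\left(p,k \right)} = - 7 \frac{p - 11}{k - 21} = - 7 \frac{-11 + p}{-21 + k} = - \frac{7 \left(-11 + p\right)}{-21 + k}$)
$t{\left(x{\left(3,4 \right)},-7 \right)} - G{\left(n{\left(-5,-3 \right)},-16 \right)} = \frac{7 \left(11 - \left(3 - 4\right)\right)}{-21 - 7} - 10 = \frac{7 \left(11 - \left(3 - 4\right)\right)}{-28} - 10 = 7 \left(- \frac{1}{28}\right) \left(11 - -1\right) - 10 = 7 \left(- \frac{1}{28}\right) \left(11 + 1\right) - 10 = 7 \left(- \frac{1}{28}\right) 12 - 10 = -3 - 10 = -13$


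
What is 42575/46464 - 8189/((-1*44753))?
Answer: 2285852671/2079403392 ≈ 1.0993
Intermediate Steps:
42575/46464 - 8189/((-1*44753)) = 42575*(1/46464) - 8189/(-44753) = 42575/46464 - 8189*(-1/44753) = 42575/46464 + 8189/44753 = 2285852671/2079403392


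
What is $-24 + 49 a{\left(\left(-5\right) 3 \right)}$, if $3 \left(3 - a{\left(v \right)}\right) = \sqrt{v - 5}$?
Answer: $123 - \frac{98 i \sqrt{5}}{3} \approx 123.0 - 73.045 i$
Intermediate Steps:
$a{\left(v \right)} = 3 - \frac{\sqrt{-5 + v}}{3}$ ($a{\left(v \right)} = 3 - \frac{\sqrt{v - 5}}{3} = 3 - \frac{\sqrt{-5 + v}}{3}$)
$-24 + 49 a{\left(\left(-5\right) 3 \right)} = -24 + 49 \left(3 - \frac{\sqrt{-5 - 15}}{3}\right) = -24 + 49 \left(3 - \frac{\sqrt{-20}}{3}\right) = -24 + 49 \left(3 - \frac{2 i \sqrt{5}}{3}\right) = -24 + \left(147 - \frac{98 i \sqrt{5}}{3}\right) = 123 - \frac{98 i \sqrt{5}}{3}$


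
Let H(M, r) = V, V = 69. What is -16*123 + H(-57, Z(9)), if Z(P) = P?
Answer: -1899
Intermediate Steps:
H(M, r) = 69
-16*123 + H(-57, Z(9)) = -16*123 + 69 = -1968 + 69 = -1899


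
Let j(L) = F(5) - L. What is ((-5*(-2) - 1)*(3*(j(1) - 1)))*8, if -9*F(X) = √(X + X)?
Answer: -432 - 24*√10 ≈ -507.89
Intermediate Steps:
F(X) = -√2*√X/9 (F(X) = -√(X + X)/9 = -√2*√X/9)
j(L) = -L - √10/9 (j(L) = -√2*√5/9 - L = -√10/9 - L = -L - √10/9)
((-5*(-2) - 1)*(3*(j(1) - 1)))*8 = ((-5*(-2) - 1)*(3*((-1*1 - √10/9) - 1)))*8 = ((10 - 1)*(3*((-1 - √10/9) - 1)))*8 = (9*(3*(-2 - √10/9)))*8 = (9*(-6 - √10/3))*8 = (-54 - 3*√10)*8 = -432 - 24*√10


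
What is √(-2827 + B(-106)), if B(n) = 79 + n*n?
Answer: 2*√2122 ≈ 92.130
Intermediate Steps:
B(n) = 79 + n²
√(-2827 + B(-106)) = √(-2827 + (79 + (-106)²)) = √(-2827 + (79 + 11236)) = √(-2827 + 11315) = √8488 = 2*√2122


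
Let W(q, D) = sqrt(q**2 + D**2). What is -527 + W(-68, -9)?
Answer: -527 + sqrt(4705) ≈ -458.41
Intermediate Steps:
W(q, D) = sqrt(D**2 + q**2)
-527 + W(-68, -9) = -527 + sqrt((-9)**2 + (-68)**2) = -527 + sqrt(81 + 4624) = -527 + sqrt(4705)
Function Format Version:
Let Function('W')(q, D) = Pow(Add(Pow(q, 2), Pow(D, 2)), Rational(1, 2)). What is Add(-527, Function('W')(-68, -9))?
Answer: Add(-527, Pow(4705, Rational(1, 2))) ≈ -458.41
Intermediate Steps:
Function('W')(q, D) = Pow(Add(Pow(D, 2), Pow(q, 2)), Rational(1, 2))
Add(-527, Function('W')(-68, -9)) = Add(-527, Pow(Add(Pow(-9, 2), Pow(-68, 2)), Rational(1, 2))) = Add(-527, Pow(Add(81, 4624), Rational(1, 2))) = Add(-527, Pow(4705, Rational(1, 2)))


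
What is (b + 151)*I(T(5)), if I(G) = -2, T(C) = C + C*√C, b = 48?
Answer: -398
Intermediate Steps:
T(C) = C + C^(3/2)
(b + 151)*I(T(5)) = (48 + 151)*(-2) = 199*(-2) = -398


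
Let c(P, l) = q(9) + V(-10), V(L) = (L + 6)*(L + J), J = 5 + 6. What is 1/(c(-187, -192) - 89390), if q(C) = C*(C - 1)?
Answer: -1/89322 ≈ -1.1195e-5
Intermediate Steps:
J = 11
q(C) = C*(-1 + C)
V(L) = (6 + L)*(11 + L) (V(L) = (L + 6)*(L + 11) = (6 + L)*(11 + L))
c(P, l) = 68 (c(P, l) = 9*(-1 + 9) + (66 + (-10)**2 + 17*(-10)) = 9*8 + (66 + 100 - 170) = 72 - 4 = 68)
1/(c(-187, -192) - 89390) = 1/(68 - 89390) = 1/(-89322) = -1/89322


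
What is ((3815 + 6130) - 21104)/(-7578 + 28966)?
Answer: -11159/21388 ≈ -0.52174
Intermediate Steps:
((3815 + 6130) - 21104)/(-7578 + 28966) = (9945 - 21104)/21388 = -11159*1/21388 = -11159/21388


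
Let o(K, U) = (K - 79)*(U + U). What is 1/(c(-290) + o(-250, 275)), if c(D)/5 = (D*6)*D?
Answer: 1/2342050 ≈ 4.2698e-7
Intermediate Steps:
c(D) = 30*D² (c(D) = 5*((D*6)*D) = 5*((6*D)*D) = 5*(6*D²) = 30*D²)
o(K, U) = 2*U*(-79 + K) (o(K, U) = (-79 + K)*(2*U) = 2*U*(-79 + K))
1/(c(-290) + o(-250, 275)) = 1/(30*(-290)² + 2*275*(-79 - 250)) = 1/(30*84100 + 2*275*(-329)) = 1/(2523000 - 180950) = 1/2342050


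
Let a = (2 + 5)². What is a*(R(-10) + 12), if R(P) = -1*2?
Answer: 490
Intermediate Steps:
R(P) = -2
a = 49 (a = 7² = 49)
a*(R(-10) + 12) = 49*(-2 + 12) = 49*10 = 490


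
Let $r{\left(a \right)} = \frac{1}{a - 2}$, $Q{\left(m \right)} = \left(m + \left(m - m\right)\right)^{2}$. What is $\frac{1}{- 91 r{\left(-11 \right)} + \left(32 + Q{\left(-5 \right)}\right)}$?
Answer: $\frac{1}{64} \approx 0.015625$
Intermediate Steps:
$Q{\left(m \right)} = m^{2}$ ($Q{\left(m \right)} = \left(m + 0\right)^{2} = m^{2}$)
$r{\left(a \right)} = \frac{1}{-2 + a}$
$\frac{1}{- 91 r{\left(-11 \right)} + \left(32 + Q{\left(-5 \right)}\right)} = \frac{1}{- \frac{91}{-2 - 11} + \left(32 + \left(-5\right)^{2}\right)} = \frac{1}{- \frac{91}{-13} + \left(32 + 25\right)} = \frac{1}{\left(-91\right) \left(- \frac{1}{13}\right) + 57} = \frac{1}{7 + 57} = \frac{1}{64}$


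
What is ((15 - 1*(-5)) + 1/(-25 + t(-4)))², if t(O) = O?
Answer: 335241/841 ≈ 398.62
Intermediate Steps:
((15 - 1*(-5)) + 1/(-25 + t(-4)))² = ((15 - 1*(-5)) + 1/(-25 - 4))² = ((15 + 5) + 1/(-29))² = (20 - 1/29)² = (579/29)² = 335241/841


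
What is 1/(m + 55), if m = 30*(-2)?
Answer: -⅕ ≈ -0.20000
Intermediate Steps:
m = -60
1/(m + 55) = 1/(-60 + 55) = 1/(-5) = -⅕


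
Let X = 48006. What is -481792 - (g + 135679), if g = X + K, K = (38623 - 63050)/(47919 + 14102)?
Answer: -41273524590/62021 ≈ -6.6548e+5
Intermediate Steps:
K = -24427/62021 ≈ -0.39385
g = 2977355699/62021 (g = 48006 - 24427/62021 = 2977355699/62021 ≈ 48006.)
-481792 - (g + 135679) = -481792 - (2977355699/62021 + 135679) = -481792 - 1*11392302958/62021 = -481792 - 11392302958/62021 = -41273524590/62021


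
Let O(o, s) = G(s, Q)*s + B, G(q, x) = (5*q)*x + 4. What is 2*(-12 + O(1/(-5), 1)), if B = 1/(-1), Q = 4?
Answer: 22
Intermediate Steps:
G(q, x) = 4 + 5*q*x (G(q, x) = 5*q*x + 4 = 4 + 5*q*x)
B = -1
O(o, s) = -1 + s*(4 + 20*s) (O(o, s) = (4 + 5*s*4)*s - 1 = (4 + 20*s)*s - 1 = s*(4 + 20*s) - 1 = -1 + s*(4 + 20*s))
2*(-12 + O(1/(-5), 1)) = 2*(-12 + (-1 + 4*1*(1 + 5*1))) = 2*(-12 + (-1 + 4*1*(1 + 5))) = 2*(-12 + (-1 + 4*1*6)) = 2*(-12 + (-1 + 24)) = 2*(-12 + 23) = 2*11 = 22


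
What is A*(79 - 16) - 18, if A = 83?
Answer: 5211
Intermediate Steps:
A*(79 - 16) - 18 = 83*(79 - 16) - 18 = 83*63 - 18 = 5229 - 18 = 5211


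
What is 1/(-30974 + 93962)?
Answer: 1/62988 ≈ 1.5876e-5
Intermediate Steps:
1/(-30974 + 93962) = 1/62988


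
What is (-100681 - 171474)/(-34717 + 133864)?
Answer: -272155/99147 ≈ -2.7450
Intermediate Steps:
(-100681 - 171474)/(-34717 + 133864) = -272155/99147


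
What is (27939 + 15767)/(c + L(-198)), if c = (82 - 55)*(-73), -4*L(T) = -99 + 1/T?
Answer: -34615152/1541429 ≈ -22.457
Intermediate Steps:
L(T) = 99/4 - 1/(4*T) (L(T) = -(-99 + 1/T)/4 = 99/4 - 1/(4*T))
c = -1971 (c = 27*(-73) = -1971)
(27939 + 15767)/(c + L(-198)) = (27939 + 15767)/(-1971 + (¼)*(-1 + 99*(-198))/(-198)) = 43706/(-1971 + (¼)*(-1/198)*(-1 - 19602)) = 43706/(-1971 + (¼)*(-1/198)*(-19603)) = 43706/(-1971 + 19603/792) = 43706/(-1541429/792) = 43706*(-792/1541429) = -34615152/1541429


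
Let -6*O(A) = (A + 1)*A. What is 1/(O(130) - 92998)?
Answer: -3/287509 ≈ -1.0434e-5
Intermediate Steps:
O(A) = -A*(1 + A)/6 (O(A) = -(A + 1)*A/6 = -(1 + A)*A/6 = -A*(1 + A)/6)
1/(O(130) - 92998) = 1/(-1/6*130*(1 + 130) - 92998) = 1/(-1/6*130*131 - 92998) = 1/(-8515/3 - 92998) = 1/(-287509/3) = -3/287509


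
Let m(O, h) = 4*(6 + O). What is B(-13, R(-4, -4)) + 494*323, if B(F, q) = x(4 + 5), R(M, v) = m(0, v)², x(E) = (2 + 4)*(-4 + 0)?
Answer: 159538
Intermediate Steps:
m(O, h) = 24 + 4*O
x(E) = -24 (x(E) = 6*(-4) = -24)
R(M, v) = 576 (R(M, v) = (24 + 4*0)² = (24 + 0)² = 24² = 576)
B(F, q) = -24
B(-13, R(-4, -4)) + 494*323 = -24 + 494*323 = -24 + 159562 = 159538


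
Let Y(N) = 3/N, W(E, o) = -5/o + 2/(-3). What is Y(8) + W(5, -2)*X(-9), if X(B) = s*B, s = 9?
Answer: -1185/8 ≈ -148.13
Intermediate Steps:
W(E, o) = -2/3 - 5/o (W(E, o) = -5/o + 2*(-1/3) = -5/o - 2/3 = -2/3 - 5/o)
X(B) = 9*B
Y(8) + W(5, -2)*X(-9) = 3/8 + (-2/3 - 5/(-2))*(9*(-9)) = 3*(1/8) + (-2/3 - 5*(-1/2))*(-81) = 3/8 + (-2/3 + 5/2)*(-81) = 3/8 + (11/6)*(-81) = 3/8 - 297/2 = -1185/8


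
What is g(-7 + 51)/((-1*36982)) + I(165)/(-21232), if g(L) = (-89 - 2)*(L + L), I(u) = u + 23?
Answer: 1853105/8922748 ≈ 0.20768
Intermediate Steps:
I(u) = 23 + u
g(L) = -182*L
g(-7 + 51)/((-1*36982)) + I(165)/(-21232) = (-182*(-7 + 51))/((-1*36982)) + (23 + 165)/(-21232) = -182*44/(-36982) + 188*(-1/21232) = -8008*(-1/36982) - 47/5308 = 364/1681 - 47/5308 = 1853105/8922748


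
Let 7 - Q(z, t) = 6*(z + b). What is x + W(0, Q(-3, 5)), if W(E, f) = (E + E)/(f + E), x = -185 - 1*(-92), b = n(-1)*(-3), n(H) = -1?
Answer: -93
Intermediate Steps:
b = 3 (b = -1*(-3) = 3)
Q(z, t) = -11 - 6*z (Q(z, t) = 7 - 6*(z + 3) = 7 - 6*(3 + z) = 7 - (18 + 6*z) = 7 + (-18 - 6*z) = -11 - 6*z)
x = -93 (x = -185 + 92 = -93)
W(E, f) = 2*E/(E + f) (W(E, f) = (2*E)/(E + f) = 2*E/(E + f))
x + W(0, Q(-3, 5)) = -93 + 2*0/(0 + (-11 - 6*(-3))) = -93 + 2*0/(0 + (-11 + 18)) = -93 + 2*0/(0 + 7) = -93 + 2*0/7 = -93 + 2*0*(1/7) = -93 + 0 = -93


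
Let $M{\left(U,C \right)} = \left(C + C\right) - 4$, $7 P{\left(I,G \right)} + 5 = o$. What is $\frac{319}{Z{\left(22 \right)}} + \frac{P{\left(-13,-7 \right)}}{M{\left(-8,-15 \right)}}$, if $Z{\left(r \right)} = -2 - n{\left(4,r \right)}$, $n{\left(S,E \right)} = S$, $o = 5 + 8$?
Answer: $- \frac{37985}{714} \approx -53.2$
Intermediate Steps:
$o = 13$
$P{\left(I,G \right)} = \frac{8}{7}$ ($P{\left(I,G \right)} = - \frac{5}{7} + \frac{1}{7} \cdot 13 = - \frac{5}{7} + \frac{13}{7} = \frac{8}{7}$)
$Z{\left(r \right)} = -6$ ($Z{\left(r \right)} = -2 - 4 = -6$)
$M{\left(U,C \right)} = -4 + 2 C$ ($M{\left(U,C \right)} = 2 C - 4 = -4 + 2 C$)
$\frac{319}{Z{\left(22 \right)}} + \frac{P{\left(-13,-7 \right)}}{M{\left(-8,-15 \right)}} = \frac{319}{-6} + \frac{8}{7 \left(-4 + 2 \left(-15\right)\right)} = 319 \left(- \frac{1}{6}\right) + \frac{8}{7 \left(-4 - 30\right)} = - \frac{319}{6} + \frac{8}{7 \left(-34\right)} = - \frac{319}{6} + \frac{8}{7} \left(- \frac{1}{34}\right) = - \frac{319}{6} - \frac{4}{119} = - \frac{37985}{714}$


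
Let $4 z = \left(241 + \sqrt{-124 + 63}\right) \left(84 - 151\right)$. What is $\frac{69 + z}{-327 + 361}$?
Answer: $- \frac{15871}{136} - \frac{67 i \sqrt{61}}{136} \approx -116.7 - 3.8477 i$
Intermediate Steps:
$z = - \frac{16147}{4} - \frac{67 i \sqrt{61}}{4}$ ($z = \frac{\left(241 + \sqrt{-124 + 63}\right) \left(84 - 151\right)}{4} = \frac{\left(241 + \sqrt{-61}\right) \left(-67\right)}{4} = \frac{\left(241 + i \sqrt{61}\right) \left(-67\right)}{4} = \frac{-16147 - 67 i \sqrt{61}}{4} = - \frac{16147}{4} - \frac{67 i \sqrt{61}}{4} \approx -4036.8 - 130.82 i$)
$\frac{69 + z}{-327 + 361} = \frac{69 - \left(\frac{16147}{4} + \frac{67 i \sqrt{61}}{4}\right)}{-327 + 361} = \frac{- \frac{15871}{4} - \frac{67 i \sqrt{61}}{4}}{34} = \left(- \frac{15871}{4} - \frac{67 i \sqrt{61}}{4}\right) \frac{1}{34} = - \frac{15871}{136} - \frac{67 i \sqrt{61}}{136}$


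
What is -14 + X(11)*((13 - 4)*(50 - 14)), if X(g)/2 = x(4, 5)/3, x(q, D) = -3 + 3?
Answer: -14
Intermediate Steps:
x(q, D) = 0
X(g) = 0 (X(g) = 2*(0/3) = 2*(0*(⅓)) = 2*0 = 0)
-14 + X(11)*((13 - 4)*(50 - 14)) = -14 + 0*((13 - 4)*(50 - 14)) = -14 + 0*(9*36) = -14 + 0*324 = -14 + 0 = -14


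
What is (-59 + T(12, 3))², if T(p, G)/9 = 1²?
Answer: 2500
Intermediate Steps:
T(p, G) = 9 (T(p, G) = 9*1² = 9*1 = 9)
(-59 + T(12, 3))² = (-59 + 9)² = (-50)² = 2500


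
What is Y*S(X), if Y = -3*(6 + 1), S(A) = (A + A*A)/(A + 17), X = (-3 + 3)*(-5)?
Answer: 0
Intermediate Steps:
X = 0 (X = 0*(-5) = 0)
S(A) = (A + A²)/(17 + A)
Y = -21 (Y = -3*7 = -21)
Y*S(X) = -0*(1 + 0)/(17 + 0) = -0/17 = -21*0 = 0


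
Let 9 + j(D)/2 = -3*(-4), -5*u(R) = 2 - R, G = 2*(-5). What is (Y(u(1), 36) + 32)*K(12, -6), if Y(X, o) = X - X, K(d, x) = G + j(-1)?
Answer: -128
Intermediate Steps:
G = -10
u(R) = -⅖ + R/5 (u(R) = -(2 - R)/5 = -⅖ + R/5)
j(D) = 6 (j(D) = -18 + 2*(-3*(-4)) = -18 + 2*12 = -18 + 24 = 6)
K(d, x) = -4 (K(d, x) = -10 + 6 = -4)
Y(X, o) = 0
(Y(u(1), 36) + 32)*K(12, -6) = (0 + 32)*(-4) = 32*(-4) = -128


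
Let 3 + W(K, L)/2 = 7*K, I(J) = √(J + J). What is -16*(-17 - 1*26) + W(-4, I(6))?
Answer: 626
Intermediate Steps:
I(J) = √2*√J (I(J) = √(2*J) = √2*√J)
W(K, L) = -6 + 14*K (W(K, L) = -6 + 2*(7*K) = -6 + 14*K)
-16*(-17 - 1*26) + W(-4, I(6)) = -16*(-17 - 1*26) + (-6 + 14*(-4)) = -16*(-17 - 26) + (-6 - 56) = -16*(-43) - 62 = 688 - 62 = 626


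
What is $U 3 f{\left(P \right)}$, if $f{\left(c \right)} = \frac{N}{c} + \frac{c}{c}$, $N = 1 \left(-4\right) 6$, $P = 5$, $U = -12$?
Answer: $\frac{684}{5} \approx 136.8$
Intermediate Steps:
$N = -24$ ($N = \left(-4\right) 6 = -24$)
$f{\left(c \right)} = 1 - \frac{24}{c}$ ($f{\left(c \right)} = - \frac{24}{c} + \frac{c}{c} = - \frac{24}{c} + 1 = 1 - \frac{24}{c}$)
$U 3 f{\left(P \right)} = \left(-12\right) 3 \frac{-24 + 5}{5} = - 36 \cdot \frac{1}{5} \left(-19\right) = \left(-36\right) \left(- \frac{19}{5}\right) = \frac{684}{5}$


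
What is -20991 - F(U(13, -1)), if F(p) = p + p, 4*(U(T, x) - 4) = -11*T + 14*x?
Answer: -41841/2 ≈ -20921.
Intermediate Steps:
U(T, x) = 4 - 11*T/4 + 7*x/2 (U(T, x) = 4 + (-11*T + 14*x)/4 = 4 + (-11*T/4 + 7*x/2) = 4 - 11*T/4 + 7*x/2)
F(p) = 2*p
-20991 - F(U(13, -1)) = -20991 - 2*(4 - 11/4*13 + (7/2)*(-1)) = -20991 - 2*(4 - 143/4 - 7/2) = -20991 - 2*(-141)/4 = -20991 - 1*(-141/2) = -20991 + 141/2 = -41841/2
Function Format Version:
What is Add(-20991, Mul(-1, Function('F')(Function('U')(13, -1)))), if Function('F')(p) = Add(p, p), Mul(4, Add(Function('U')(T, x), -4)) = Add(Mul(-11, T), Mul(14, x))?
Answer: Rational(-41841, 2) ≈ -20921.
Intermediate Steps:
Function('U')(T, x) = Add(4, Mul(Rational(-11, 4), T), Mul(Rational(7, 2), x)) (Function('U')(T, x) = Add(4, Mul(Rational(1, 4), Add(Mul(-11, T), Mul(14, x)))) = Add(4, Add(Mul(Rational(-11, 4), T), Mul(Rational(7, 2), x))) = Add(4, Mul(Rational(-11, 4), T), Mul(Rational(7, 2), x)))
Function('F')(p) = Mul(2, p)
Add(-20991, Mul(-1, Function('F')(Function('U')(13, -1)))) = Add(-20991, Mul(-1, Mul(2, Add(4, Mul(Rational(-11, 4), 13), Mul(Rational(7, 2), -1))))) = Add(-20991, Mul(-1, Mul(2, Add(4, Rational(-143, 4), Rational(-7, 2))))) = Add(-20991, Mul(-1, Mul(2, Rational(-141, 4)))) = Add(-20991, Mul(-1, Rational(-141, 2))) = Add(-20991, Rational(141, 2)) = Rational(-41841, 2)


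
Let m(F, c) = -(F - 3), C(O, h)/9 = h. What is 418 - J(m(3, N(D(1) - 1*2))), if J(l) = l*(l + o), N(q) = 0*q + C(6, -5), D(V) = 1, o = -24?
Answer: 418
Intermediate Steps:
C(O, h) = 9*h
N(q) = -45 (N(q) = 0*q + 9*(-5) = 0 - 45 = -45)
m(F, c) = 3 - F (m(F, c) = -(-3 + F) = 3 - F)
J(l) = l*(-24 + l) (J(l) = l*(l - 24) = l*(-24 + l))
418 - J(m(3, N(D(1) - 1*2))) = 418 - (3 - 1*3)*(-24 + (3 - 1*3)) = 418 - (3 - 3)*(-24 + (3 - 3)) = 418 - 0*(-24 + 0) = 418 - 0*(-24) = 418 - 1*0 = 418 + 0 = 418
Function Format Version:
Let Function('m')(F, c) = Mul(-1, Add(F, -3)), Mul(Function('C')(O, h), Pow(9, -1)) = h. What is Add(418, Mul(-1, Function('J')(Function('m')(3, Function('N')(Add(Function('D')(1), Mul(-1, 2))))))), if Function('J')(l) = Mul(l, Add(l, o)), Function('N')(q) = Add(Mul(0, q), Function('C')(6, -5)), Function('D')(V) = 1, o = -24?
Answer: 418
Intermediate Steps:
Function('C')(O, h) = Mul(9, h)
Function('N')(q) = -45 (Function('N')(q) = Add(Mul(0, q), Mul(9, -5)) = Add(0, -45) = -45)
Function('m')(F, c) = Add(3, Mul(-1, F)) (Function('m')(F, c) = Mul(-1, Add(-3, F)) = Add(3, Mul(-1, F)))
Function('J')(l) = Mul(l, Add(-24, l)) (Function('J')(l) = Mul(l, Add(l, -24)) = Mul(l, Add(-24, l)))
Add(418, Mul(-1, Function('J')(Function('m')(3, Function('N')(Add(Function('D')(1), Mul(-1, 2))))))) = Add(418, Mul(-1, Mul(Add(3, Mul(-1, 3)), Add(-24, Add(3, Mul(-1, 3)))))) = Add(418, Mul(-1, Mul(Add(3, -3), Add(-24, Add(3, -3))))) = Add(418, Mul(-1, Mul(0, Add(-24, 0)))) = Add(418, Mul(-1, Mul(0, -24))) = Add(418, Mul(-1, 0)) = Add(418, 0) = 418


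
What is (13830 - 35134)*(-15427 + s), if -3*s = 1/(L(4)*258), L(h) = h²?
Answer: 508760741447/1548 ≈ 3.2866e+8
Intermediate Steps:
s = -1/12384 (s = -1/(3*(4²*258)) = -1/(3*(16*258)) = -⅓/4128 = -⅓*1/4128 = -1/12384 ≈ -8.0749e-5)
(13830 - 35134)*(-15427 + s) = (13830 - 35134)*(-15427 - 1/12384) = -21304*(-191047969/12384) = 508760741447/1548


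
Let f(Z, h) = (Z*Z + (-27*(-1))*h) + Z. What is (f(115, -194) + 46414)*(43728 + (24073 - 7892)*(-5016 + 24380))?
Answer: 17083821315792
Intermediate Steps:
f(Z, h) = Z + Z² + 27*h (f(Z, h) = (Z² + 27*h) + Z = Z + Z² + 27*h)
(f(115, -194) + 46414)*(43728 + (24073 - 7892)*(-5016 + 24380)) = ((115 + 115² + 27*(-194)) + 46414)*(43728 + (24073 - 7892)*(-5016 + 24380)) = ((115 + 13225 - 5238) + 46414)*(43728 + 16181*19364) = (8102 + 46414)*(43728 + 313328884) = 54516*313372612 = 17083821315792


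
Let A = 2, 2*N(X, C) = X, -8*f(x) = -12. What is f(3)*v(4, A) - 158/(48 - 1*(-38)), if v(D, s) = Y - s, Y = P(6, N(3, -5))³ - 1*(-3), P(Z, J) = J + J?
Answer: 1727/43 ≈ 40.163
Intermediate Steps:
f(x) = 3/2 (f(x) = -⅛*(-12) = 3/2)
N(X, C) = X/2
P(Z, J) = 2*J
Y = 30 (Y = (2*((½)*3))³ - 1*(-3) = (2*(3/2))³ + 3 = 3³ + 3 = 27 + 3 = 30)
v(D, s) = 30 - s
f(3)*v(4, A) - 158/(48 - 1*(-38)) = 3*(30 - 1*2)/2 - 158/(48 - 1*(-38)) = 3*(30 - 2)/2 - 158/(48 + 38) = (3/2)*28 - 158/86 = 42 - 158*1/86 = 42 - 79/43 = 1727/43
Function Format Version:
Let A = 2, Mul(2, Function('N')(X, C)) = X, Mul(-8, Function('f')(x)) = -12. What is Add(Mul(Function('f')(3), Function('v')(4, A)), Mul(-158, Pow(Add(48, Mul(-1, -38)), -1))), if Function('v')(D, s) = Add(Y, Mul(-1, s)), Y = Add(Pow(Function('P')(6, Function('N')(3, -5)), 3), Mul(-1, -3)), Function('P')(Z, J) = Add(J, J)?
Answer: Rational(1727, 43) ≈ 40.163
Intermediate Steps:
Function('f')(x) = Rational(3, 2) (Function('f')(x) = Mul(Rational(-1, 8), -12) = Rational(3, 2))
Function('N')(X, C) = Mul(Rational(1, 2), X)
Function('P')(Z, J) = Mul(2, J)
Y = 30 (Y = Add(Pow(Mul(2, Mul(Rational(1, 2), 3)), 3), Mul(-1, -3)) = Add(Pow(Mul(2, Rational(3, 2)), 3), 3) = Add(Pow(3, 3), 3) = Add(27, 3) = 30)
Function('v')(D, s) = Add(30, Mul(-1, s))
Add(Mul(Function('f')(3), Function('v')(4, A)), Mul(-158, Pow(Add(48, Mul(-1, -38)), -1))) = Add(Mul(Rational(3, 2), Add(30, Mul(-1, 2))), Mul(-158, Pow(Add(48, Mul(-1, -38)), -1))) = Add(Mul(Rational(3, 2), Add(30, -2)), Mul(-158, Pow(Add(48, 38), -1))) = Add(Mul(Rational(3, 2), 28), Mul(-158, Pow(86, -1))) = Add(42, Mul(-158, Rational(1, 86))) = Add(42, Rational(-79, 43)) = Rational(1727, 43)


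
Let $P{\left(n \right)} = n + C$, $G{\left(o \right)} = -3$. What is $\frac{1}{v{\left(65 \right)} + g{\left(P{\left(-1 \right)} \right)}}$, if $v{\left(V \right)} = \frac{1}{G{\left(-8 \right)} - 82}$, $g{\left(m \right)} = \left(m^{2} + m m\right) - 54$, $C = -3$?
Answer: $- \frac{85}{1871} \approx -0.04543$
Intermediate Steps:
$P{\left(n \right)} = -3 + n$ ($P{\left(n \right)} = n - 3 = -3 + n$)
$g{\left(m \right)} = -54 + 2 m^{2}$ ($g{\left(m \right)} = \left(m^{2} + m^{2}\right) - 54 = 2 m^{2} - 54 = -54 + 2 m^{2}$)
$v{\left(V \right)} = - \frac{1}{85}$ ($v{\left(V \right)} = \frac{1}{-3 - 82} = \frac{1}{-85} = - \frac{1}{85}$)
$\frac{1}{v{\left(65 \right)} + g{\left(P{\left(-1 \right)} \right)}} = \frac{1}{- \frac{1}{85} - \left(54 - 2 \left(-3 - 1\right)^{2}\right)} = \frac{1}{- \frac{1}{85} - \left(54 - 2 \left(-4\right)^{2}\right)} = \frac{1}{- \frac{1}{85} + \left(-54 + 2 \cdot 16\right)} = \frac{1}{- \frac{1}{85} + \left(-54 + 32\right)} = \frac{1}{- \frac{1}{85} - 22} = \frac{1}{- \frac{1871}{85}} = - \frac{85}{1871}$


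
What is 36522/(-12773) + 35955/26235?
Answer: -209183/140503 ≈ -1.4888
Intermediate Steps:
36522/(-12773) + 35955/26235 = 36522*(-1/12773) + 35955*(1/26235) = -36522/12773 + 799/583 = -209183/140503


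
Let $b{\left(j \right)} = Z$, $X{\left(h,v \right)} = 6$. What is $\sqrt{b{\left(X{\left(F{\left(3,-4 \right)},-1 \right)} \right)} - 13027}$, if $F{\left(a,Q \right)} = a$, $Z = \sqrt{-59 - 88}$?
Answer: $\sqrt{-13027 + 7 i \sqrt{3}} \approx 0.0531 + 114.14 i$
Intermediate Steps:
$Z = 7 i \sqrt{3}$ ($Z = \sqrt{-147} = 7 i \sqrt{3} \approx 12.124 i$)
$b{\left(j \right)} = 7 i \sqrt{3}$
$\sqrt{b{\left(X{\left(F{\left(3,-4 \right)},-1 \right)} \right)} - 13027} = \sqrt{7 i \sqrt{3} - 13027} = \sqrt{-13027 + 7 i \sqrt{3}}$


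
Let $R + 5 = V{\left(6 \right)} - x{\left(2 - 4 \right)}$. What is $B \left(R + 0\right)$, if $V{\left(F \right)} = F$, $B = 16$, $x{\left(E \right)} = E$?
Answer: $48$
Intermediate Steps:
$R = 3$ ($R = -5 + \left(6 - \left(2 - 4\right)\right) = -5 + \left(6 - -2\right) = -5 + \left(6 + 2\right) = -5 + 8 = 3$)
$B \left(R + 0\right) = 16 \left(3 + 0\right) = 16 \cdot 3 = 48$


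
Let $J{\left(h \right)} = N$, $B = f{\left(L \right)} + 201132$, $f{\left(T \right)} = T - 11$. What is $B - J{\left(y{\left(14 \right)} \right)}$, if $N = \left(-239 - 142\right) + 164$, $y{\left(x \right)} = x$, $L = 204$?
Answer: $201542$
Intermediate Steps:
$f{\left(T \right)} = -11 + T$
$B = 201325$ ($B = \left(-11 + 204\right) + 201132 = 193 + 201132 = 201325$)
$N = -217$ ($N = -381 + 164 = -217$)
$J{\left(h \right)} = -217$
$B - J{\left(y{\left(14 \right)} \right)} = 201325 - -217 = 201325 + 217 = 201542$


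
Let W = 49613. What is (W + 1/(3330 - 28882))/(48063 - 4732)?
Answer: 1267711375/1107193712 ≈ 1.1450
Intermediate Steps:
(W + 1/(3330 - 28882))/(48063 - 4732) = (49613 + 1/(3330 - 28882))/(48063 - 4732) = (49613 + 1/(-25552))/43331 = (49613 - 1/25552)*(1/43331) = (1267711375/25552)*(1/43331) = 1267711375/1107193712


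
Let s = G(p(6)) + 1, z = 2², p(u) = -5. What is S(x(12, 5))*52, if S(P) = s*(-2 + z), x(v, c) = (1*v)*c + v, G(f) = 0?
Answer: 104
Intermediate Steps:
z = 4
x(v, c) = v + c*v (x(v, c) = v*c + v = c*v + v = v + c*v)
s = 1 (s = 0 + 1 = 1)
S(P) = 2 (S(P) = 1*(-2 + 4) = 1*2 = 2)
S(x(12, 5))*52 = 2*52 = 104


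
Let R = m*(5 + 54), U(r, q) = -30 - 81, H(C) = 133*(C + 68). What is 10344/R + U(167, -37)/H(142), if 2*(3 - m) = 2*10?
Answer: -13759703/549290 ≈ -25.050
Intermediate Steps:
m = -7 (m = 3 - 10 = -7)
H(C) = 9044 + 133*C (H(C) = 133*(68 + C) = 9044 + 133*C)
U(r, q) = -111
R = -413 (R = -7*(5 + 54) = -7*59 = -413)
10344/R + U(167, -37)/H(142) = 10344/(-413) - 111/(9044 + 133*142) = 10344*(-1/413) - 111/(9044 + 18886) = -10344/413 - 111/27930 = -10344/413 - 111*1/27930 = -10344/413 - 37/9310 = -13759703/549290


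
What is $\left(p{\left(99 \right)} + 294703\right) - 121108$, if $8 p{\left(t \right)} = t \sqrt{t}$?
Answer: $173595 + \frac{297 \sqrt{11}}{8} \approx 1.7372 \cdot 10^{5}$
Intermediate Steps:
$p{\left(t \right)} = \frac{t^{\frac{3}{2}}}{8}$ ($p{\left(t \right)} = \frac{t \sqrt{t}}{8} = \frac{t^{\frac{3}{2}}}{8}$)
$\left(p{\left(99 \right)} + 294703\right) - 121108 = \left(\frac{99^{\frac{3}{2}}}{8} + 294703\right) - 121108 = \left(\frac{297 \sqrt{11}}{8} + 294703\right) - 121108 = \left(294703 + \frac{297 \sqrt{11}}{8}\right) - 121108 = 173595 + \frac{297 \sqrt{11}}{8}$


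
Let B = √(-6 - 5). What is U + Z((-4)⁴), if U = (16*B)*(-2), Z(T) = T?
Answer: 256 - 32*I*√11 ≈ 256.0 - 106.13*I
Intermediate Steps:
B = I*√11 (B = √(-11) = I*√11 ≈ 3.3166*I)
U = -32*I*√11 (U = (16*(I*√11))*(-2) = (16*I*√11)*(-2) = -32*I*√11 ≈ -106.13*I)
U + Z((-4)⁴) = -32*I*√11 + (-4)⁴ = -32*I*√11 + 256 = 256 - 32*I*√11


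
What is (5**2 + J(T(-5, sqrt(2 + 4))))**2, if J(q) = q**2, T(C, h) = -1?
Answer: 676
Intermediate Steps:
(5**2 + J(T(-5, sqrt(2 + 4))))**2 = (5**2 + (-1)**2)**2 = (25 + 1)**2 = 26**2 = 676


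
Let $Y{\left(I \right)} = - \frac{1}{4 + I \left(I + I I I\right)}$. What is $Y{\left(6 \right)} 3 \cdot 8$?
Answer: $- \frac{3}{167} \approx -0.017964$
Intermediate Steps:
$Y{\left(I \right)} = - \frac{1}{4 + I \left(I + I^{3}\right)}$ ($Y{\left(I \right)} = - \frac{1}{4 + I \left(I + I^{2} I\right)} = - \frac{1}{4 + I \left(I + I^{3}\right)}$)
$Y{\left(6 \right)} 3 \cdot 8 = - \frac{1}{4 + 6^{2} + 6^{4}} \cdot 3 \cdot 8 = - \frac{1}{4 + 36 + 1296} \cdot 3 \cdot 8 = - \frac{1}{1336} \cdot 3 \cdot 8 = \left(-1\right) \frac{1}{1336} \cdot 3 \cdot 8 = \left(- \frac{1}{1336}\right) 3 \cdot 8 = \left(- \frac{3}{1336}\right) 8 = - \frac{3}{167}$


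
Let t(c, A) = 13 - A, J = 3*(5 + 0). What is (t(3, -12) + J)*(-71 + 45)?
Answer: -1040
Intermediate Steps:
J = 15 (J = 3*5 = 15)
(t(3, -12) + J)*(-71 + 45) = ((13 - 1*(-12)) + 15)*(-71 + 45) = ((13 + 12) + 15)*(-26) = (25 + 15)*(-26) = 40*(-26) = -1040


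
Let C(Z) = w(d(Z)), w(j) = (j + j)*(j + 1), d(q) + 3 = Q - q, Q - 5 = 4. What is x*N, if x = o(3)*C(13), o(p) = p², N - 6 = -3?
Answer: 2268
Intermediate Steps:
Q = 9 (Q = 5 + 4 = 9)
N = 3 (N = 6 - 3 = 3)
d(q) = 6 - q (d(q) = -3 + (9 - q) = 6 - q)
w(j) = 2*j*(1 + j) (w(j) = (2*j)*(1 + j) = 2*j*(1 + j))
C(Z) = 2*(6 - Z)*(7 - Z) (C(Z) = 2*(6 - Z)*(1 + (6 - Z)) = 2*(6 - Z)*(7 - Z))
x = 756 (x = 3²*(2*(-7 + 13)*(-6 + 13)) = 9*(2*6*7) = 9*84 = 756)
x*N = 756*3 = 2268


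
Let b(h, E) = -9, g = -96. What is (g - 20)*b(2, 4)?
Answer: 1044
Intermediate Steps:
(g - 20)*b(2, 4) = (-96 - 20)*(-9) = -116*(-9) = 1044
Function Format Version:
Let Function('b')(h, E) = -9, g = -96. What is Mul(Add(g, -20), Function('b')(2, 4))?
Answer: 1044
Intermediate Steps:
Mul(Add(g, -20), Function('b')(2, 4)) = Mul(Add(-96, -20), -9) = Mul(-116, -9) = 1044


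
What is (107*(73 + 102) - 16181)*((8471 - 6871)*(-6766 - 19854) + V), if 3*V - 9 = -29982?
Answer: -108379465104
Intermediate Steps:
V = -9991 (V = 3 + (1/3)*(-29982) = 3 - 9994 = -9991)
(107*(73 + 102) - 16181)*((8471 - 6871)*(-6766 - 19854) + V) = (107*(73 + 102) - 16181)*((8471 - 6871)*(-6766 - 19854) - 9991) = (107*175 - 16181)*(1600*(-26620) - 9991) = (18725 - 16181)*(-42592000 - 9991) = 2544*(-42601991) = -108379465104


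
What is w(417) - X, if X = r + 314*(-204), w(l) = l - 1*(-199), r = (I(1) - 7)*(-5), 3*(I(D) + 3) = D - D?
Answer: 64622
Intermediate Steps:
I(D) = -3 (I(D) = -3 + (D - D)/3 = -3 + (⅓)*0 = -3 + 0 = -3)
r = 50 (r = (-3 - 7)*(-5) = -10*(-5) = 50)
w(l) = 199 + l (w(l) = l + 199 = 199 + l)
X = -64006 (X = 50 + 314*(-204) = 50 - 64056 = -64006)
w(417) - X = (199 + 417) - 1*(-64006) = 616 + 64006 = 64622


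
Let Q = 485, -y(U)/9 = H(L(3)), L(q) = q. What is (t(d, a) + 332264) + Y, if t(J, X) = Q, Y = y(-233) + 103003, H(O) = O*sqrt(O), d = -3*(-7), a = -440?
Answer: 435752 - 27*sqrt(3) ≈ 4.3571e+5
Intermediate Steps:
d = 21
H(O) = O**(3/2)
y(U) = -27*sqrt(3)
Y = 103003 - 27*sqrt(3) (Y = -27*sqrt(3) + 103003 = 103003 - 27*sqrt(3) ≈ 1.0296e+5)
t(J, X) = 485
(t(d, a) + 332264) + Y = (485 + 332264) + (103003 - 27*sqrt(3)) = 332749 + (103003 - 27*sqrt(3)) = 435752 - 27*sqrt(3)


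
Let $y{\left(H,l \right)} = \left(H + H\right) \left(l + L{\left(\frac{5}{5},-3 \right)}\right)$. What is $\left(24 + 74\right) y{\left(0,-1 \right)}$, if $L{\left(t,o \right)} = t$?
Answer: $0$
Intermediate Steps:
$y{\left(H,l \right)} = 2 H \left(1 + l\right)$ ($y{\left(H,l \right)} = \left(H + H\right) \left(l + \frac{5}{5}\right) = 2 H \left(l + 5 \cdot \frac{1}{5}\right) = 2 H \left(l + 1\right) = 2 H \left(1 + l\right)$)
$\left(24 + 74\right) y{\left(0,-1 \right)} = \left(24 + 74\right) 2 \cdot 0 \left(1 - 1\right) = 98 \cdot 2 \cdot 0 \cdot 0 = 98 \cdot 0 = 0$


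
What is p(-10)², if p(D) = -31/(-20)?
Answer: 961/400 ≈ 2.4025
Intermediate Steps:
p(D) = 31/20 (p(D) = -31*(-1/20) = 31/20)
p(-10)² = (31/20)² = 961/400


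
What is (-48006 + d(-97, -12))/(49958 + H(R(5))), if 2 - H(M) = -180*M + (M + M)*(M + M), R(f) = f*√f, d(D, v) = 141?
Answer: -23674029/24422416 + 430785*√5/24422416 ≈ -0.92991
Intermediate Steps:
R(f) = f^(3/2)
H(M) = 2 - 4*M² + 180*M (H(M) = 2 - (-180*M + (M + M)*(M + M)) = 2 - (-180*M + (2*M)*(2*M)) = 2 - (-180*M + 4*M²) = 2 + (-4*M² + 180*M) = 2 - 4*M² + 180*M)
(-48006 + d(-97, -12))/(49958 + H(R(5))) = (-48006 + 141)/(49958 + (2 - 4*(5^(3/2))² + 180*5^(3/2))) = -47865/(49958 + (2 - 4*(5*√5)² + 180*(5*√5))) = -47865/(49958 + (2 - 4*125 + 900*√5)) = -47865/(49958 + (2 - 500 + 900*√5)) = -47865/(49958 + (-498 + 900*√5)) = -47865/(49460 + 900*√5)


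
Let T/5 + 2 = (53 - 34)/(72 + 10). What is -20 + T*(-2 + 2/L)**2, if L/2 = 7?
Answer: -202885/4018 ≈ -50.494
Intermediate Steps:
L = 14 (L = 2*7 = 14)
T = -725/82 (T = -10 + 5*((53 - 34)/(72 + 10)) = -10 + 5*(19/82) = -10 + 95/82 = -725/82 ≈ -8.8415)
-20 + T*(-2 + 2/L)**2 = -20 - 725*(-2 + 2/14)**2/82 = -20 - 725*(-2 + 2*(1/14))**2/82 = -20 - 725*(-2 + 1/7)**2/82 = -20 - 725*(-13/7)**2/82 = -20 - 725/82*169/49 = -20 - 122525/4018 = -202885/4018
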